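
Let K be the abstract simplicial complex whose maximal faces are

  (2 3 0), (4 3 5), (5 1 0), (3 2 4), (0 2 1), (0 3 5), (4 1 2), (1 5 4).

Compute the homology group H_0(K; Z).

We work with the vertex ordering 0 < 1 < 2 < 3 < 4 < 5. The simplices of K, each written with vertices in increasing order, are:

  0-simplices (6): [0], [1], [2], [3], [4], [5]
  1-simplices (12): [0,1], [0,2], [0,3], [0,5], [1,2], [1,4], [1,5], [2,3], [2,4], [3,4], [3,5], [4,5]
  2-simplices (8): [0,1,2], [0,1,5], [0,2,3], [0,3,5], [1,2,4], [1,4,5], [2,3,4], [3,4,5]

Hence C_0 ≅ Z^6, C_1 ≅ Z^12, C_2 ≅ Z^8.

The boundary map ∂_1: C_1 → C_0 sends each edge [p,q] (with p < q) to q − p. For instance
  ∂[2,4] = [4] − [2].
As a 6×12 matrix over Z this has rank 5, with invariant factors (1,1,1,1,1).

The boundary map ∂_2: C_2 → C_1 acts by ∂[p,q,r] = [q,r] − [p,r] + [p,q]. For instance
  ∂[0,1,5] = [1,5] − [0,5] + [0,1],
  ∂[2,3,4] = [3,4] − [2,4] + [2,3].
As a 12×8 matrix over Z this has rank 7, with invariant factors (1,1,1,1,1,1,1).

From H_k ≅ ker(∂_k) / im(∂_{k+1}) we obtain:

  H_0: rank C_0 − rank ∂_1 = 6 − 5 = 1, and the invariant factors of ∂_1 are all 1, so H_0 ≅ Z.

H_0 = Z.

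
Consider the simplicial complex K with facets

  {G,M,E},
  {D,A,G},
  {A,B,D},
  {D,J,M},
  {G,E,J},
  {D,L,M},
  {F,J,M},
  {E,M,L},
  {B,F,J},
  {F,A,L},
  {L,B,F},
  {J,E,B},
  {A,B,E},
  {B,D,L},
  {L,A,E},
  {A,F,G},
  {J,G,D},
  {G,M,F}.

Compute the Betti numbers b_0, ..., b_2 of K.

Fix the vertex order A < B < D < E < F < G < J < L < M and write every simplex with vertices in increasing order. Then dim K = 2 and the simplices of K are:

  0-simplices (9): A, B, D, E, F, G, J, L, M
  1-simplices (27): AB, AD, AE, AF, AG, AL, BD, BE, BF, BJ, BL, DG, DJ, DL, DM, EG, EJ, EL, EM, FG, FJ, FL, FM, GJ, GM, JM, LM
  2-simplices (18): ABD, ABE, ADG, AEL, AFG, AFL, BDL, BEJ, BFJ, BFL, DGJ, DJM, DLM, EGJ, EGM, ELM, FGM, FJM

Hence C_0 ≅ Z^9, C_1 ≅ Z^27, C_2 ≅ Z^18.

The boundary map ∂_1: C_1 → C_0 maps an edge to its endpoints' difference, ∂[p,q] = q − p.
This gives a 9×27 integer matrix of rank 8; reducing to Smith normal form yields diagonal entries (1,1,1,1,1,1,1,1).

∂_2: C_2 → C_1 maps a triangle to the signed sum of its edges. For instance
  ∂FJM = JM − FM + FJ,
  ∂AEL = EL − AL + AE.
This gives a 27×18 integer matrix of rank 18; reducing to Smith normal form yields diagonal entries (1,1,1,1,1,1,1,1,1,1,1,1,1,1,1,1,1,2).

Computing H_k = (kernel of ∂_k) / (image of ∂_{k+1}):

  H_0: rank C_0 − rank ∂_1 = 9 − 8 = 1, and the invariant factors of ∂_1 are all 1, so H_0 ≅ Z.
  H_1: rank ker ∂_1 − rank ∂_2 = (27 − 8) − 18 = 1, and ∂_2 has invariant factor 2 > 1, so H_1 ≅ Z ⊕ Z/2.
  H_2: rank ker ∂_2 − rank ∂_3 = (18 − 18) − 0 = 0, and there is no ∂_3, so H_2 ≅ 0.

As a check, the Euler characteristic is 9 − 27 + 18 = 0, which agrees with 1 − 1 + 0 = 0.

Hence the Betti numbers are b_0 = 1, b_1 = 1, b_2 = 0.

b_0 = 1, b_1 = 1, b_2 = 0.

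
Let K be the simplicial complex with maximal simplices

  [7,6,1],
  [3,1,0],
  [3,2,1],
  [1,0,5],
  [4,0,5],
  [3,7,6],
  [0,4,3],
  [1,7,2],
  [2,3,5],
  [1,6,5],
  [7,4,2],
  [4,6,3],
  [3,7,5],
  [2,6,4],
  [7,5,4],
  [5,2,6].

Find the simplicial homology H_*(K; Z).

H_0 = Z,  H_1 = Z^2,  H_2 = Z.

Order the vertices as 0 < 1 < 2 < 3 < 4 < 5 < 6 < 7. Listing each simplex with vertices in this order, K has dimension 2 with simplices:

  0-simplices (8): [0], [1], [2], [3], [4], [5], [6], [7]
  1-simplices (24): (24 of them)
  2-simplices (16): [0,1,3], [0,1,5], [0,3,4], [0,4,5], [1,2,3], [1,2,7], [1,5,6], [1,6,7], [2,3,5], [2,4,6], [2,4,7], [2,5,6], [3,4,6], [3,5,7], [3,6,7], [4,5,7]

Hence C_0 ≅ Z^8, C_1 ≅ Z^24, C_2 ≅ Z^16.

∂_1: C_1 → C_0 sends each edge [p,q] (with p < q) to q − p.
This gives a 8×24 integer matrix of rank 7; reducing to Smith normal form yields diagonal entries (1,1,1,1,1,1,1).

The boundary map ∂_2: C_2 → C_1 acts by ∂[p,q,r] = [q,r] − [p,r] + [p,q]. For instance
  ∂[3,6,7] = [6,7] − [3,7] + [3,6],
  ∂[1,2,7] = [2,7] − [1,7] + [1,2].
The 24×16 boundary matrix has rank 15 and Smith normal form diag(1,1,1,1,1,1,1,1,1,1,1,1,1,1,1).

Now H_k = ker ∂_k / im ∂_{k+1}, so:

  H_0: rank C_0 − rank ∂_1 = 8 − 7 = 1, and the invariant factors of ∂_1 are all 1, so H_0 = Z.
  H_1: rank ker ∂_1 − rank ∂_2 = (24 − 7) − 15 = 2, and the invariant factors of ∂_2 are all 1, so H_1 = Z^2.
  H_2: rank ker ∂_2 − rank ∂_3 = (16 − 15) − 0 = 1, and there is no ∂_3, so H_2 = Z.

As a check, the Euler characteristic is 8 − 24 + 16 = 0, which agrees with 1 − 2 + 1 = 0.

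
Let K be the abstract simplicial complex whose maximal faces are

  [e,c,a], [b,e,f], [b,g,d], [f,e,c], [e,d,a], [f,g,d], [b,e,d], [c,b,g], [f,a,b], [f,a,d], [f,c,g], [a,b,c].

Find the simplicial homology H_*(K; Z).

Take the total order a < b < c < d < e < f < g on the vertex set. Then K (dimension 2) consists of the simplices:

  0-simplices (7): a, b, c, d, e, f, g
  1-simplices (18): ab, ac, ad, ae, af, bc, bd, be, bf, bg, ce, cf, cg, de, df, dg, ef, fg
  2-simplices (12): abc, abf, ace, ade, adf, bcg, bde, bdg, bef, cef, cfg, dfg

Hence C_0 ≅ Z^7, C_1 ≅ Z^18, C_2 ≅ Z^12.

Boundary ∂_1: C_1 → C_0 is given by ∂[p,q] = [q] − [p]. For instance
  ∂ef = f − e.
The 7×18 boundary matrix has rank 6 and Smith normal form diag(1,1,1,1,1,1).

∂_2: C_2 → C_1 sends each 2-simplex [p,q,r] to [q,r] − [p,r] + [p,q]. For instance
  ∂cfg = fg − cg + cf,
  ∂adf = df − af + ad.
As a 18×12 matrix over Z this has rank 12, with invariant factors (1,1,1,1,1,1,1,1,1,1,1,2).

Computing H_k = (kernel of ∂_k) / (image of ∂_{k+1}):

  H_0: rank C_0 − rank ∂_1 = 7 − 6 = 1, and the invariant factors of ∂_1 are all 1, so H_0 = Z.
  H_1: rank ker ∂_1 − rank ∂_2 = (18 − 6) − 12 = 0, and ∂_2 has invariant factor 2 > 1, so H_1 = Z/2.
  H_2: rank ker ∂_2 − rank ∂_3 = (12 − 12) − 0 = 0, and there is no ∂_3, so H_2 = 0.

(K is a triangulation of the real projective plane RP^2.)

H_0 = Z,  H_1 = Z/2,  H_2 = 0.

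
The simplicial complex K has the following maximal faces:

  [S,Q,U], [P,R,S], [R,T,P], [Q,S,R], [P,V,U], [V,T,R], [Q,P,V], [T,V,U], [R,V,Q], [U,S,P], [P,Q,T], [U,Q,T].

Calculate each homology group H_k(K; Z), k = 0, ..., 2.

We work with the vertex ordering P < Q < R < S < T < U < V. The simplices of K, each written with vertices in increasing order, are:

  0-simplices (7): P, Q, R, S, T, U, V
  1-simplices (18): PQ, PR, PS, PT, PU, PV, QR, QS, QT, QU, QV, RS, RT, RV, SU, TU, TV, UV
  2-simplices (12): PQT, PQV, PRS, PRT, PSU, PUV, QRS, QRV, QSU, QTU, RTV, TUV

giving chain groups C_0 ≅ Z^7, C_1 ≅ Z^18, C_2 ≅ Z^12.

∂_1: C_1 → C_0 is given by ∂[p,q] = [q] − [p].
The resulting 7×18 matrix has rank 6, and its Smith normal form has invariant factors (1,1,1,1,1,1).

The boundary map ∂_2: C_2 → C_1 maps a triangle to the signed sum of its edges. For instance
  ∂PSU = SU − PU + PS,
  ∂PQT = QT − PT + PQ.
This gives a 18×12 integer matrix of rank 12; reducing to Smith normal form yields diagonal entries (1,1,1,1,1,1,1,1,1,1,1,2).

From H_k ≅ ker(∂_k) / im(∂_{k+1}) we obtain:

  H_0: rank C_0 − rank ∂_1 = 7 − 6 = 1, and the invariant factors of ∂_1 are all 1, so H_0 ≅ Z.
  H_1: rank ker ∂_1 − rank ∂_2 = (18 − 6) − 12 = 0, and ∂_2 has invariant factor 2 > 1, so H_1 ≅ Z/2.
  H_2: rank ker ∂_2 − rank ∂_3 = (12 − 12) − 0 = 0, and there is no ∂_3, so H_2 ≅ 0.

As a check, the Euler characteristic is 7 − 18 + 12 = 1, which agrees with 1 − 0 + 0 = 1.

H_0 ≅ Z,  H_1 ≅ Z/2,  H_2 = 0.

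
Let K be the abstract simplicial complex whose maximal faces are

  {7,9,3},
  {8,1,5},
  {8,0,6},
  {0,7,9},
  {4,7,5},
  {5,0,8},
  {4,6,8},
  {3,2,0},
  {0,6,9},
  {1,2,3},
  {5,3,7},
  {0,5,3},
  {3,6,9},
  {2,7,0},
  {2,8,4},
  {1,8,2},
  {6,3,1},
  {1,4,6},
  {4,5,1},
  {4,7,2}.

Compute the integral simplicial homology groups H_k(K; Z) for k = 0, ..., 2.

H_0 ≅ Z,  H_1 ≅ Z ⊕ Z_2,  H_2 = 0.

We work with the vertex ordering 0 < 1 < 2 < 3 < 4 < 5 < 6 < 7 < 8 < 9. The simplices of K, each written with vertices in increasing order, are:

  0-simplices (10): [0], [1], [2], [3], [4], [5], [6], [7], [8], [9]
  1-simplices (30): (30 of them)
  2-simplices (20): (20 of them)

so the chain groups are C_0 ≅ Z^10, C_1 ≅ Z^30, C_2 ≅ Z^20.

∂_1: C_1 → C_0 maps an edge to its endpoints' difference, ∂[p,q] = q − p. For instance
  ∂[3,7] = [7] − [3].
This gives a 10×30 integer matrix of rank 9; reducing to Smith normal form yields diagonal entries (1,1,1,1,1,1,1,1,1).

∂_2: C_2 → C_1 acts by ∂[p,q,r] = [q,r] − [p,r] + [p,q]. For instance
  ∂[0,5,8] = [5,8] − [0,8] + [0,5],
  ∂[3,5,7] = [5,7] − [3,7] + [3,5].
As a 30×20 matrix over Z this has rank 20, with invariant factors (1,1,1,1,1,1,1,1,1,1,1,1,1,1,1,1,1,1,1,2).

Now H_k = ker ∂_k / im ∂_{k+1}, so:

  H_0: rank C_0 − rank ∂_1 = 10 − 9 = 1, and the invariant factors of ∂_1 are all 1, so H_0 ≅ Z.
  H_1: rank ker ∂_1 − rank ∂_2 = (30 − 9) − 20 = 1, and ∂_2 has invariant factor 2 > 1, so H_1 ≅ Z ⊕ Z_2.
  H_2: rank ker ∂_2 − rank ∂_3 = (20 − 20) − 0 = 0, and there is no ∂_3, so H_2 ≅ 0.

(K is a triangulation of the Klein bottle.)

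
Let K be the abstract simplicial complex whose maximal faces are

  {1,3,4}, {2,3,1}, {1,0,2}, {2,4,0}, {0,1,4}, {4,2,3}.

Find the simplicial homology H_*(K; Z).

H_0 = Z,  H_1 = 0,  H_2 = Z.

Fix the vertex order 0 < 1 < 2 < 3 < 4 and write every simplex with vertices in increasing order. Then dim K = 2 and the simplices of K are:

  0-simplices (5): [0], [1], [2], [3], [4]
  1-simplices (9): [0,1], [0,2], [0,4], [1,2], [1,3], [1,4], [2,3], [2,4], [3,4]
  2-simplices (6): [0,1,2], [0,1,4], [0,2,4], [1,2,3], [1,3,4], [2,3,4]

Hence C_0 ≅ Z^5, C_1 ≅ Z^9, C_2 ≅ Z^6.

∂_1: C_1 → C_0 maps an edge to its endpoints' difference, ∂[p,q] = q − p. For instance
  ∂[2,3] = [3] − [2].
This gives a 5×9 integer matrix of rank 4; reducing to Smith normal form yields diagonal entries (1,1,1,1).

∂_2: C_2 → C_1 sends each 2-simplex [p,q,r] to [q,r] − [p,r] + [p,q]. For instance
  ∂[0,2,4] = [2,4] − [0,4] + [0,2],
  ∂[2,3,4] = [3,4] − [2,4] + [2,3].
This gives a 9×6 integer matrix of rank 5; reducing to Smith normal form yields diagonal entries (1,1,1,1,1).

Computing H_k = (kernel of ∂_k) / (image of ∂_{k+1}):

  H_0: rank C_0 − rank ∂_1 = 5 − 4 = 1, and the invariant factors of ∂_1 are all 1, so H_0 = Z.
  H_1: rank ker ∂_1 − rank ∂_2 = (9 − 4) − 5 = 0, and the invariant factors of ∂_2 are all 1, so H_1 = 0.
  H_2: rank ker ∂_2 − rank ∂_3 = (6 − 5) − 0 = 1, and there is no ∂_3, so H_2 = Z.

(K is a triangulation of the 2-sphere S^2.)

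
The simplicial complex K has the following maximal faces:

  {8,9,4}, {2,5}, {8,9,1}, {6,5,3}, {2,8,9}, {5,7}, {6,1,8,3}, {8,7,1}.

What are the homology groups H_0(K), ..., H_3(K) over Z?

H_0 = Z,  H_1 = Z^2,  H_2 = 0,  H_3 = 0.

Order the vertices as 1 < 2 < 3 < 4 < 5 < 6 < 7 < 8 < 9. Listing each simplex with vertices in this order, K has dimension 3 with simplices:

  0-simplices (9): [1], [2], [3], [4], [5], [6], [7], [8], [9]
  1-simplices (18): [1,3], [1,6], [1,7], [1,8], [1,9], [2,5], [2,8], [2,9], [3,5], [3,6], [3,8], [4,8], [4,9], [5,6], [5,7], [6,8], [7,8], [8,9]
  2-simplices (9): [1,3,6], [1,3,8], [1,6,8], [1,7,8], [1,8,9], [2,8,9], [3,5,6], [3,6,8], [4,8,9]
  3-simplices (1): [1,3,6,8]

so the chain groups are C_0 ≅ Z^9, C_1 ≅ Z^18, C_2 ≅ Z^9, C_3 ≅ Z^1.

Boundary ∂_1: C_1 → C_0 is given by ∂[p,q] = [q] − [p].
As a 9×18 matrix over Z this has rank 8, with invariant factors (1,1,1,1,1,1,1,1).

Boundary ∂_2: C_2 → C_1 maps a triangle to the signed sum of its edges. For instance
  ∂[3,6,8] = [6,8] − [3,8] + [3,6],
  ∂[1,3,6] = [3,6] − [1,6] + [1,3].
As a 18×9 matrix over Z this has rank 8, with invariant factors (1,1,1,1,1,1,1,1).

Boundary ∂_3: C_3 → C_2 sends each 3-simplex σ to the alternating sum Σ_i (−1)^i (σ with its i-th vertex removed). For instance
  ∂[1,3,6,8] = [3,6,8] − [1,6,8] + [1,3,8] − [1,3,6].
The 9×1 boundary matrix has rank 1 and Smith normal form diag(1).

Reading off H_k = ker ∂_k / im ∂_{k+1}:

  H_0: rank C_0 − rank ∂_1 = 9 − 8 = 1, and the invariant factors of ∂_1 are all 1, so H_0 = Z.
  H_1: rank ker ∂_1 − rank ∂_2 = (18 − 8) − 8 = 2, and the invariant factors of ∂_2 are all 1, so H_1 = Z^2.
  H_2: rank ker ∂_2 − rank ∂_3 = (9 − 8) − 1 = 0, and the invariant factors of ∂_3 are all 1, so H_2 = 0.
  H_3: rank ker ∂_3 − rank ∂_4 = (1 − 1) − 0 = 0, and there is no ∂_4, so H_3 = 0.

As a check, the Euler characteristic is 9 − 18 + 9 − 1 = -1, which agrees with 1 − 2 + 0 − 0 = -1.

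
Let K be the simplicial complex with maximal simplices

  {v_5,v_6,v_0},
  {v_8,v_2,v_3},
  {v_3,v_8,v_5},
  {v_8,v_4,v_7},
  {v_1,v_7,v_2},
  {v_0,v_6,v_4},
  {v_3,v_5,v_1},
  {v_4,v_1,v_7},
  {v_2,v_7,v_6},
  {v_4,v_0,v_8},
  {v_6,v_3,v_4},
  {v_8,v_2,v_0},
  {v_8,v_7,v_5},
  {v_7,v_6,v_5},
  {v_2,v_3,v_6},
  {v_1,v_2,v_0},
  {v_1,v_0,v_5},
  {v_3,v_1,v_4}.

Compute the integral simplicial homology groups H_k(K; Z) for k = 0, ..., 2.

H_0 = Z,  H_1 = Z^2,  H_2 = Z.

Order the vertices as v_0 < v_1 < v_2 < v_3 < v_4 < v_5 < v_6 < v_7 < v_8. Listing each simplex with vertices in this order, K has dimension 2 with simplices:

  0-simplices (9): [v_0], [v_1], [v_2], [v_3], [v_4], [v_5], [v_6], [v_7], [v_8]
  1-simplices (27): (27 of them)
  2-simplices (18): (18 of them)

Hence C_0 ≅ Z^9, C_1 ≅ Z^27, C_2 ≅ Z^18.

The boundary map ∂_1: C_1 → C_0 is given by ∂[p,q] = [q] − [p].
This gives a 9×27 integer matrix of rank 8; reducing to Smith normal form yields diagonal entries (1,1,1,1,1,1,1,1).

∂_2: C_2 → C_1 acts by ∂[p,q,r] = [q,r] − [p,r] + [p,q]. For instance
  ∂[v_4,v_7,v_8] = [v_7,v_8] − [v_4,v_8] + [v_4,v_7],
  ∂[v_1,v_3,v_4] = [v_3,v_4] − [v_1,v_4] + [v_1,v_3].
The resulting 27×18 matrix has rank 17, and its Smith normal form has invariant factors (1,1,1,1,1,1,1,1,1,1,1,1,1,1,1,1,1).

Reading off H_k = ker ∂_k / im ∂_{k+1}:

  H_0: rank C_0 − rank ∂_1 = 9 − 8 = 1, and the invariant factors of ∂_1 are all 1, so H_0 = Z.
  H_1: rank ker ∂_1 − rank ∂_2 = (27 − 8) − 17 = 2, and the invariant factors of ∂_2 are all 1, so H_1 = Z^2.
  H_2: rank ker ∂_2 − rank ∂_3 = (18 − 17) − 0 = 1, and there is no ∂_3, so H_2 = Z.

(K is a triangulation of the torus T^2.)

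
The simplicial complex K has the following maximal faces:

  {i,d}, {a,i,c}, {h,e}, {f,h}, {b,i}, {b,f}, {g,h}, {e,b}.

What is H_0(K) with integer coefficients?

H_0 ≅ Z.

We work with the vertex ordering a < b < c < d < e < f < g < h < i. The simplices of K, each written with vertices in increasing order, are:

  0-simplices (9): a, b, c, d, e, f, g, h, i
  1-simplices (10): ac, ai, be, bf, bi, ci, di, eh, fh, gh
  2-simplices (1): aci

giving chain groups C_0 ≅ Z^9, C_1 ≅ Z^10, C_2 ≅ Z^1.

The boundary map ∂_1: C_1 → C_0 sends each edge [p,q] (with p < q) to q − p. For instance
  ∂be = e − b.
The resulting 9×10 matrix has rank 8, and its Smith normal form has invariant factors (1,1,1,1,1,1,1,1).

Boundary ∂_2: C_2 → C_1 acts by ∂[p,q,r] = [q,r] − [p,r] + [p,q]. For instance
  ∂aci = ci − ai + ac.
As a 10×1 matrix over Z this has rank 1, with invariant factors (1).

From H_k ≅ ker(∂_k) / im(∂_{k+1}) we obtain:

  H_0: rank C_0 − rank ∂_1 = 9 − 8 = 1, and the invariant factors of ∂_1 are all 1, so H_0 = Z.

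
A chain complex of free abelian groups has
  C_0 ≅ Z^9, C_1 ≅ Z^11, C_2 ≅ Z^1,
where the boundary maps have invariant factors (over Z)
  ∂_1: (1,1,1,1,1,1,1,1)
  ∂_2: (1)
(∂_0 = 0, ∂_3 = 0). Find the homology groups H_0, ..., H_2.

H_0: b_0 = 9 − 0 − 8 = 1; torsion from ∂_1 factors > 1: none. So H_0 ≅ Z.
H_1: b_1 = 11 − 8 − 1 = 2; torsion from ∂_2 factors > 1: none. So H_1 ≅ Z^2.
H_2: b_2 = 1 − 1 − 0 = 0; torsion from ∂_3 factors > 1: none. So H_2 ≅ 0.

H_0 ≅ Z,  H_1 ≅ Z^2,  H_2 = 0.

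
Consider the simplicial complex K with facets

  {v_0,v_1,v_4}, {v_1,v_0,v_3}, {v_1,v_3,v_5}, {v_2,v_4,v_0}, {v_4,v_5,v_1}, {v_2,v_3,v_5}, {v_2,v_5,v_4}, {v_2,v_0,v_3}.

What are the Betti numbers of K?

We work with the vertex ordering v_0 < v_1 < v_2 < v_3 < v_4 < v_5. The simplices of K, each written with vertices in increasing order, are:

  0-simplices (6): [v_0], [v_1], [v_2], [v_3], [v_4], [v_5]
  1-simplices (12): [v_0,v_1], [v_0,v_2], [v_0,v_3], [v_0,v_4], [v_1,v_3], [v_1,v_4], [v_1,v_5], [v_2,v_3], [v_2,v_4], [v_2,v_5], [v_3,v_5], [v_4,v_5]
  2-simplices (8): [v_0,v_1,v_3], [v_0,v_1,v_4], [v_0,v_2,v_3], [v_0,v_2,v_4], [v_1,v_3,v_5], [v_1,v_4,v_5], [v_2,v_3,v_5], [v_2,v_4,v_5]

giving chain groups C_0 ≅ Z^6, C_1 ≅ Z^12, C_2 ≅ Z^8.

∂_1: C_1 → C_0 maps an edge to its endpoints' difference, ∂[p,q] = q − p. For instance
  ∂[v_4,v_5] = [v_5] − [v_4].
This gives a 6×12 integer matrix of rank 5; reducing to Smith normal form yields diagonal entries (1,1,1,1,1).

Boundary ∂_2: C_2 → C_1 maps a triangle to the signed sum of its edges. For instance
  ∂[v_1,v_4,v_5] = [v_4,v_5] − [v_1,v_5] + [v_1,v_4],
  ∂[v_0,v_1,v_4] = [v_1,v_4] − [v_0,v_4] + [v_0,v_1].
As a 12×8 matrix over Z this has rank 7, with invariant factors (1,1,1,1,1,1,1).

Now H_k = ker ∂_k / im ∂_{k+1}, so:

  H_0: rank C_0 − rank ∂_1 = 6 − 5 = 1, and the invariant factors of ∂_1 are all 1, so H_0 = Z.
  H_1: rank ker ∂_1 − rank ∂_2 = (12 − 5) − 7 = 0, and the invariant factors of ∂_2 are all 1, so H_1 = 0.
  H_2: rank ker ∂_2 − rank ∂_3 = (8 − 7) − 0 = 1, and there is no ∂_3, so H_2 = Z.

Hence the Betti numbers are b_0 = 1, b_1 = 0, b_2 = 1.

b_0 = 1, b_1 = 0, b_2 = 1.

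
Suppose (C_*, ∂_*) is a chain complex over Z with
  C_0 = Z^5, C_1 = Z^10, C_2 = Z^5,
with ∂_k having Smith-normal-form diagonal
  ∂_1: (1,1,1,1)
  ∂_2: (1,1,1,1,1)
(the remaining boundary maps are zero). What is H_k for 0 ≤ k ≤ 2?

H_0: b_0 = 5 − 0 − 4 = 1; torsion from ∂_1 factors > 1: none. So H_0 = Z.
H_1: b_1 = 10 − 4 − 5 = 1; torsion from ∂_2 factors > 1: none. So H_1 = Z.
H_2: b_2 = 5 − 5 − 0 = 0; torsion from ∂_3 factors > 1: none. So H_2 = 0.

H_0 = Z,  H_1 = Z,  H_2 = 0.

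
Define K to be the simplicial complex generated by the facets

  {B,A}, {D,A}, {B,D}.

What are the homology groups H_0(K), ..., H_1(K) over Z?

Order the vertices as A < B < D. Listing each simplex with vertices in this order, K has dimension 1 with simplices:

  0-simplices (3): A, B, D
  1-simplices (3): AB, AD, BD

Hence C_0 ≅ Z^3, C_1 ≅ Z^3.

∂_1: C_1 → C_0 maps an edge to its endpoints' difference, ∂[p,q] = q − p. For instance
  ∂AD = D − A.
This gives a 3×3 integer matrix of rank 2; reducing to Smith normal form yields diagonal entries (1,1).

From H_k ≅ ker(∂_k) / im(∂_{k+1}) we obtain:

  H_0: rank C_0 − rank ∂_1 = 3 − 2 = 1, and the invariant factors of ∂_1 are all 1, so H_0 = Z.
  H_1: rank ker ∂_1 − rank ∂_2 = (3 − 2) − 0 = 1, and there is no ∂_2, so H_1 = Z.

H_0 = Z,  H_1 = Z.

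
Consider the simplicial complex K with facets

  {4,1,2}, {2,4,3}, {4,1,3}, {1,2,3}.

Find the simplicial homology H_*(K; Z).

H_0 = Z,  H_1 = 0,  H_2 = Z.

Take the total order 1 < 2 < 3 < 4 on the vertex set. Then K (dimension 2) consists of the simplices:

  0-simplices (4): [1], [2], [3], [4]
  1-simplices (6): [1,2], [1,3], [1,4], [2,3], [2,4], [3,4]
  2-simplices (4): [1,2,3], [1,2,4], [1,3,4], [2,3,4]

Hence C_0 ≅ Z^4, C_1 ≅ Z^6, C_2 ≅ Z^4.

The boundary map ∂_1: C_1 → C_0 sends each edge [p,q] (with p < q) to q − p. For instance
  ∂[3,4] = [4] − [3].
The 4×6 boundary matrix has rank 3 and Smith normal form diag(1,1,1).

∂_2: C_2 → C_1 sends each 2-simplex [p,q,r] to [q,r] − [p,r] + [p,q]. For instance
  ∂[1,2,3] = [2,3] − [1,3] + [1,2],
  ∂[1,3,4] = [3,4] − [1,4] + [1,3].
The 6×4 boundary matrix has rank 3 and Smith normal form diag(1,1,1).

Reading off H_k = ker ∂_k / im ∂_{k+1}:

  H_0: rank C_0 − rank ∂_1 = 4 − 3 = 1, and the invariant factors of ∂_1 are all 1, so H_0 ≅ Z.
  H_1: rank ker ∂_1 − rank ∂_2 = (6 − 3) − 3 = 0, and the invariant factors of ∂_2 are all 1, so H_1 ≅ 0.
  H_2: rank ker ∂_2 − rank ∂_3 = (4 − 3) − 0 = 1, and there is no ∂_3, so H_2 ≅ Z.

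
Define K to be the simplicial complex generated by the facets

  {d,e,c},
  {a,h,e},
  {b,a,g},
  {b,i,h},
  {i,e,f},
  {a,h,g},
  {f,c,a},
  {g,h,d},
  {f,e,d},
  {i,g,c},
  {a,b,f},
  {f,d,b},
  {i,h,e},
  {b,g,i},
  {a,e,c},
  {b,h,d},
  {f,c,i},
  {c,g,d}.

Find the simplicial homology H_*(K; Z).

Order the vertices as a < b < c < d < e < f < g < h < i. Listing each simplex with vertices in this order, K has dimension 2 with simplices:

  0-simplices (9): a, b, c, d, e, f, g, h, i
  1-simplices (27): ab, ac, ae, af, ag, ah, bd, bf, bg, bh, bi, cd, ce, cf, cg, ci, de, df, dg, dh, ef, eh, ei, fi, gh, gi, hi
  2-simplices (18): abf, abg, ace, acf, aeh, agh, bdf, bdh, bgi, bhi, cde, cdg, cfi, cgi, def, dgh, efi, ehi

giving chain groups C_0 ≅ Z^9, C_1 ≅ Z^27, C_2 ≅ Z^18.

∂_1: C_1 → C_0 is given by ∂[p,q] = [q] − [p]. For instance
  ∂cd = d − c.
This gives a 9×27 integer matrix of rank 8; reducing to Smith normal form yields diagonal entries (1,1,1,1,1,1,1,1).

∂_2: C_2 → C_1 sends each 2-simplex [p,q,r] to [q,r] − [p,r] + [p,q]. For instance
  ∂aeh = eh − ah + ae,
  ∂bhi = hi − bi + bh.
This gives a 27×18 integer matrix of rank 18; reducing to Smith normal form yields diagonal entries (1,1,1,1,1,1,1,1,1,1,1,1,1,1,1,1,1,2).

Computing H_k = (kernel of ∂_k) / (image of ∂_{k+1}):

  H_0: rank C_0 − rank ∂_1 = 9 − 8 = 1, and the invariant factors of ∂_1 are all 1, so H_0 = Z.
  H_1: rank ker ∂_1 − rank ∂_2 = (27 − 8) − 18 = 1, and ∂_2 has invariant factor 2 > 1, so H_1 = Z ⊕ Z/2Z.
  H_2: rank ker ∂_2 − rank ∂_3 = (18 − 18) − 0 = 0, and there is no ∂_3, so H_2 = 0.

H_0 ≅ Z,  H_1 ≅ Z ⊕ Z/2Z,  H_2 = 0.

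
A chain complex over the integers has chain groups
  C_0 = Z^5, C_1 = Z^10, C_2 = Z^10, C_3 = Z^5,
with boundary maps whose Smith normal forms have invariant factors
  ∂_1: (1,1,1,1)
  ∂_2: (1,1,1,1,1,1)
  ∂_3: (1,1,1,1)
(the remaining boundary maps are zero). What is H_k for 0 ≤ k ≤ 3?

H_0 = Z,  H_1 = 0,  H_2 = 0,  H_3 = Z.

H_0: b_0 = 5 − 0 − 4 = 1; torsion from ∂_1 factors > 1: none. So H_0 = Z.
H_1: b_1 = 10 − 4 − 6 = 0; torsion from ∂_2 factors > 1: none. So H_1 = 0.
H_2: b_2 = 10 − 6 − 4 = 0; torsion from ∂_3 factors > 1: none. So H_2 = 0.
H_3: b_3 = 5 − 4 − 0 = 1; torsion from ∂_4 factors > 1: none. So H_3 = Z.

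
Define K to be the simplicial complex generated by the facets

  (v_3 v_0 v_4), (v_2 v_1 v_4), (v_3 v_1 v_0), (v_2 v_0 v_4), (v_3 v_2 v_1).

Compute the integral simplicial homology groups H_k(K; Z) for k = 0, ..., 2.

Fix the vertex order v_0 < v_1 < v_2 < v_3 < v_4 and write every simplex with vertices in increasing order. Then dim K = 2 and the simplices of K are:

  0-simplices (5): [v_0], [v_1], [v_2], [v_3], [v_4]
  1-simplices (10): [v_0,v_1], [v_0,v_2], [v_0,v_3], [v_0,v_4], [v_1,v_2], [v_1,v_3], [v_1,v_4], [v_2,v_3], [v_2,v_4], [v_3,v_4]
  2-simplices (5): [v_0,v_1,v_3], [v_0,v_2,v_4], [v_0,v_3,v_4], [v_1,v_2,v_3], [v_1,v_2,v_4]

so the chain groups are C_0 ≅ Z^5, C_1 ≅ Z^10, C_2 ≅ Z^5.

Boundary ∂_1: C_1 → C_0 sends each edge [p,q] (with p < q) to q − p. For instance
  ∂[v_0,v_4] = [v_4] − [v_0].
As a 5×10 matrix over Z this has rank 4, with invariant factors (1,1,1,1).

Boundary ∂_2: C_2 → C_1 maps a triangle to the signed sum of its edges. For instance
  ∂[v_1,v_2,v_3] = [v_2,v_3] − [v_1,v_3] + [v_1,v_2],
  ∂[v_0,v_3,v_4] = [v_3,v_4] − [v_0,v_4] + [v_0,v_3].
The 10×5 boundary matrix has rank 5 and Smith normal form diag(1,1,1,1,1).

Computing H_k = (kernel of ∂_k) / (image of ∂_{k+1}):

  H_0: rank C_0 − rank ∂_1 = 5 − 4 = 1, and the invariant factors of ∂_1 are all 1, so H_0 = Z.
  H_1: rank ker ∂_1 − rank ∂_2 = (10 − 4) − 5 = 1, and the invariant factors of ∂_2 are all 1, so H_1 = Z.
  H_2: rank ker ∂_2 − rank ∂_3 = (5 − 5) − 0 = 0, and there is no ∂_3, so H_2 = 0.

As a check, the Euler characteristic is 5 − 10 + 5 = 0, which agrees with 1 − 1 + 0 = 0.
(K is a triangulation of the Möbius band.)

H_0 ≅ Z,  H_1 ≅ Z,  H_2 = 0.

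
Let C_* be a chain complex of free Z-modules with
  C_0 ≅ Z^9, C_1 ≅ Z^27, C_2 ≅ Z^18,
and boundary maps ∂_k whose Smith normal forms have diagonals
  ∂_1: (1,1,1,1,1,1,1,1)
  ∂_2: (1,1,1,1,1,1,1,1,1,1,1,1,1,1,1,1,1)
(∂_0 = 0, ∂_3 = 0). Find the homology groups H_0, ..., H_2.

H_0: b_0 = 9 − 0 − 8 = 1; torsion from ∂_1 factors > 1: none. So H_0 ≅ Z.
H_1: b_1 = 27 − 8 − 17 = 2; torsion from ∂_2 factors > 1: none. So H_1 ≅ Z^2.
H_2: b_2 = 18 − 17 − 0 = 1; torsion from ∂_3 factors > 1: none. So H_2 ≅ Z.

H_0 ≅ Z,  H_1 ≅ Z^2,  H_2 ≅ Z.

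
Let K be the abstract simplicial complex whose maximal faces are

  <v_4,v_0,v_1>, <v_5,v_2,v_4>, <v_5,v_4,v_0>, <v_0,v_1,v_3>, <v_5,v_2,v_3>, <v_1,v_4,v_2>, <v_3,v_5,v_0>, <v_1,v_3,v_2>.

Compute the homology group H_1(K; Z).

Fix the vertex order v_0 < v_1 < v_2 < v_3 < v_4 < v_5 and write every simplex with vertices in increasing order. Then dim K = 2 and the simplices of K are:

  0-simplices (6): [v_0], [v_1], [v_2], [v_3], [v_4], [v_5]
  1-simplices (12): [v_0,v_1], [v_0,v_3], [v_0,v_4], [v_0,v_5], [v_1,v_2], [v_1,v_3], [v_1,v_4], [v_2,v_3], [v_2,v_4], [v_2,v_5], [v_3,v_5], [v_4,v_5]
  2-simplices (8): [v_0,v_1,v_3], [v_0,v_1,v_4], [v_0,v_3,v_5], [v_0,v_4,v_5], [v_1,v_2,v_3], [v_1,v_2,v_4], [v_2,v_3,v_5], [v_2,v_4,v_5]

giving chain groups C_0 ≅ Z^6, C_1 ≅ Z^12, C_2 ≅ Z^8.

∂_1: C_1 → C_0 is given by ∂[p,q] = [q] − [p]. For instance
  ∂[v_0,v_3] = [v_3] − [v_0].
This gives a 6×12 integer matrix of rank 5; reducing to Smith normal form yields diagonal entries (1,1,1,1,1).

Boundary ∂_2: C_2 → C_1 maps a triangle to the signed sum of its edges. For instance
  ∂[v_0,v_1,v_4] = [v_1,v_4] − [v_0,v_4] + [v_0,v_1],
  ∂[v_1,v_2,v_3] = [v_2,v_3] − [v_1,v_3] + [v_1,v_2].
As a 12×8 matrix over Z this has rank 7, with invariant factors (1,1,1,1,1,1,1).

Reading off H_k = ker ∂_k / im ∂_{k+1}:

  H_1: rank ker ∂_1 − rank ∂_2 = (12 − 5) − 7 = 0, and the invariant factors of ∂_2 are all 1, so H_1 ≅ 0.

H_1 = 0.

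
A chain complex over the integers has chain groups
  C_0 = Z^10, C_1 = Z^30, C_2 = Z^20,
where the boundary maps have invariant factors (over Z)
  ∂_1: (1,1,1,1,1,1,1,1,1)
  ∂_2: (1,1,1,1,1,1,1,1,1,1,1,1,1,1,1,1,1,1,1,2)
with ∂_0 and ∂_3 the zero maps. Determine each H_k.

H_0 = Z,  H_1 = Z × Z/2,  H_2 = 0.

H_0: b_0 = 10 − 0 − 9 = 1; torsion from ∂_1 factors > 1: none. So H_0 = Z.
H_1: b_1 = 30 − 9 − 20 = 1; torsion from ∂_2 factors > 1: [2]. So H_1 = Z × Z/2.
H_2: b_2 = 20 − 20 − 0 = 0; torsion from ∂_3 factors > 1: none. So H_2 = 0.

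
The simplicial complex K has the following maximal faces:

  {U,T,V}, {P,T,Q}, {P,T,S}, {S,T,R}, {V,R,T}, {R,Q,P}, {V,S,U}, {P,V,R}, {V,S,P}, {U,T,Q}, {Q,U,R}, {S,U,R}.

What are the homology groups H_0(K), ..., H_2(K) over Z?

H_0 = Z,  H_1 = Z_2,  H_2 = 0.

We work with the vertex ordering P < Q < R < S < T < U < V. The simplices of K, each written with vertices in increasing order, are:

  0-simplices (7): P, Q, R, S, T, U, V
  1-simplices (18): PQ, PR, PS, PT, PV, QR, QT, QU, RS, RT, RU, RV, ST, SU, SV, TU, TV, UV
  2-simplices (12): PQR, PQT, PRV, PST, PSV, QRU, QTU, RST, RSU, RTV, SUV, TUV

so the chain groups are C_0 ≅ Z^7, C_1 ≅ Z^18, C_2 ≅ Z^12.

The boundary map ∂_1: C_1 → C_0 is given by ∂[p,q] = [q] − [p]. For instance
  ∂PQ = Q − P.
The 7×18 boundary matrix has rank 6 and Smith normal form diag(1,1,1,1,1,1).

∂_2: C_2 → C_1 acts by ∂[p,q,r] = [q,r] − [p,r] + [p,q]. For instance
  ∂RST = ST − RT + RS,
  ∂TUV = UV − TV + TU.
As a 18×12 matrix over Z this has rank 12, with invariant factors (1,1,1,1,1,1,1,1,1,1,1,2).

Now H_k = ker ∂_k / im ∂_{k+1}, so:

  H_0: rank C_0 − rank ∂_1 = 7 − 6 = 1, and the invariant factors of ∂_1 are all 1, so H_0 ≅ Z.
  H_1: rank ker ∂_1 − rank ∂_2 = (18 − 6) − 12 = 0, and ∂_2 has invariant factor 2 > 1, so H_1 ≅ Z_2.
  H_2: rank ker ∂_2 − rank ∂_3 = (12 − 12) − 0 = 0, and there is no ∂_3, so H_2 ≅ 0.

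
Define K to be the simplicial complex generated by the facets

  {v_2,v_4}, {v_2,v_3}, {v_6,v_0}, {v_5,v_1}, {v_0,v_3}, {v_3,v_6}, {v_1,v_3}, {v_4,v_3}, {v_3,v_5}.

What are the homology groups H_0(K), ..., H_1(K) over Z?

H_0 = Z,  H_1 = Z^3.

We work with the vertex ordering v_0 < v_1 < v_2 < v_3 < v_4 < v_5 < v_6. The simplices of K, each written with vertices in increasing order, are:

  0-simplices (7): [v_0], [v_1], [v_2], [v_3], [v_4], [v_5], [v_6]
  1-simplices (9): [v_0,v_3], [v_0,v_6], [v_1,v_3], [v_1,v_5], [v_2,v_3], [v_2,v_4], [v_3,v_4], [v_3,v_5], [v_3,v_6]

giving chain groups C_0 ≅ Z^7, C_1 ≅ Z^9.

Boundary ∂_1: C_1 → C_0 maps an edge to its endpoints' difference, ∂[p,q] = q − p. For instance
  ∂[v_0,v_6] = [v_6] − [v_0].
The resulting 7×9 matrix has rank 6, and its Smith normal form has invariant factors (1,1,1,1,1,1).

From H_k ≅ ker(∂_k) / im(∂_{k+1}) we obtain:

  H_0: rank C_0 − rank ∂_1 = 7 − 6 = 1, and the invariant factors of ∂_1 are all 1, so H_0 = Z.
  H_1: rank ker ∂_1 − rank ∂_2 = (9 − 6) − 0 = 3, and there is no ∂_2, so H_1 = Z^3.

(K is a triangulation of a wedge of 3 circles.)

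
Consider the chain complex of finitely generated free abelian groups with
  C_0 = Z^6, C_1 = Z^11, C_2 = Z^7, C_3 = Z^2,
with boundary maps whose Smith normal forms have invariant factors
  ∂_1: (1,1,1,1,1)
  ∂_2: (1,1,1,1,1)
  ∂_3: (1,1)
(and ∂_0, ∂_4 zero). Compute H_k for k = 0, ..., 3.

H_0 = Z,  H_1 = Z,  H_2 = 0,  H_3 = 0.

H_0: b_0 = 6 − 0 − 5 = 1; torsion from ∂_1 factors > 1: none. So H_0 = Z.
H_1: b_1 = 11 − 5 − 5 = 1; torsion from ∂_2 factors > 1: none. So H_1 = Z.
H_2: b_2 = 7 − 5 − 2 = 0; torsion from ∂_3 factors > 1: none. So H_2 = 0.
H_3: b_3 = 2 − 2 − 0 = 0; torsion from ∂_4 factors > 1: none. So H_3 = 0.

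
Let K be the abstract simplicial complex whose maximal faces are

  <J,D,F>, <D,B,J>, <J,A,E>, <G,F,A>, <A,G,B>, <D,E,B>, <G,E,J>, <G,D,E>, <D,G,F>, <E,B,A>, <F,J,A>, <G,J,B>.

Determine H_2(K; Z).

K has 7 vertices, 18 edges, 12 triangles.
rank ∂_2 = 12, rank ∂_3 = 0 ⇒ b_2 = 12 − 12 − 0 = 0. So H_2 ≅ 0.

H_2 ≅ 0.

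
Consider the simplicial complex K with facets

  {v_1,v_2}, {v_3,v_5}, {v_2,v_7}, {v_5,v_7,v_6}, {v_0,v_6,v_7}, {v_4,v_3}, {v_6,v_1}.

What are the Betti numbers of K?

We work with the vertex ordering v_0 < v_1 < v_2 < v_3 < v_4 < v_5 < v_6 < v_7. The simplices of K, each written with vertices in increasing order, are:

  0-simplices (8): [v_0], [v_1], [v_2], [v_3], [v_4], [v_5], [v_6], [v_7]
  1-simplices (10): [v_0,v_6], [v_0,v_7], [v_1,v_2], [v_1,v_6], [v_2,v_7], [v_3,v_4], [v_3,v_5], [v_5,v_6], [v_5,v_7], [v_6,v_7]
  2-simplices (2): [v_0,v_6,v_7], [v_5,v_6,v_7]

giving chain groups C_0 ≅ Z^8, C_1 ≅ Z^10, C_2 ≅ Z^2.

Boundary ∂_1: C_1 → C_0 is given by ∂[p,q] = [q] − [p]. For instance
  ∂[v_0,v_6] = [v_6] − [v_0].
The resulting 8×10 matrix has rank 7, and its Smith normal form has invariant factors (1,1,1,1,1,1,1).

Boundary ∂_2: C_2 → C_1 acts by ∂[p,q,r] = [q,r] − [p,r] + [p,q]. For instance
  ∂[v_5,v_6,v_7] = [v_6,v_7] − [v_5,v_7] + [v_5,v_6],
  ∂[v_0,v_6,v_7] = [v_6,v_7] − [v_0,v_7] + [v_0,v_6].
This gives a 10×2 integer matrix of rank 2; reducing to Smith normal form yields diagonal entries (1,1).

From H_k ≅ ker(∂_k) / im(∂_{k+1}) we obtain:

  H_0: rank C_0 − rank ∂_1 = 8 − 7 = 1, and the invariant factors of ∂_1 are all 1, so H_0 = Z.
  H_1: rank ker ∂_1 − rank ∂_2 = (10 − 7) − 2 = 1, and the invariant factors of ∂_2 are all 1, so H_1 = Z.
  H_2: rank ker ∂_2 − rank ∂_3 = (2 − 2) − 0 = 0, and there is no ∂_3, so H_2 = 0.

As a check, the Euler characteristic is 8 − 10 + 2 = 0, which agrees with 1 − 1 + 0 = 0.

Hence the Betti numbers are b_0 = 1, b_1 = 1, b_2 = 0.

b_0 = 1, b_1 = 1, b_2 = 0.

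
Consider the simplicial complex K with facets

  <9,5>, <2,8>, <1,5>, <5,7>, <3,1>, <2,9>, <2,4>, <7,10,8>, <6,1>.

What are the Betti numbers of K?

We work with the vertex ordering 1 < 2 < 3 < 4 < 5 < 6 < 7 < 8 < 9 < 10. The simplices of K, each written with vertices in increasing order, are:

  0-simplices (10): [1], [2], [3], [4], [5], [6], [7], [8], [9], [10]
  1-simplices (11): [1,3], [1,5], [1,6], [2,4], [2,8], [2,9], [5,7], [5,9], [7,8], [7,10], [8,10]
  2-simplices (1): [7,8,10]

Hence C_0 ≅ Z^10, C_1 ≅ Z^11, C_2 ≅ Z^1.

Boundary ∂_1: C_1 → C_0 is given by ∂[p,q] = [q] − [p]. For instance
  ∂[2,4] = [4] − [2].
The resulting 10×11 matrix has rank 9, and its Smith normal form has invariant factors (1,1,1,1,1,1,1,1,1).

∂_2: C_2 → C_1 maps a triangle to the signed sum of its edges. For instance
  ∂[7,8,10] = [8,10] − [7,10] + [7,8].
This gives a 11×1 integer matrix of rank 1; reducing to Smith normal form yields diagonal entries (1).

Now H_k = ker ∂_k / im ∂_{k+1}, so:

  H_0: rank C_0 − rank ∂_1 = 10 − 9 = 1, and the invariant factors of ∂_1 are all 1, so H_0 ≅ Z.
  H_1: rank ker ∂_1 − rank ∂_2 = (11 − 9) − 1 = 1, and the invariant factors of ∂_2 are all 1, so H_1 ≅ Z.
  H_2: rank ker ∂_2 − rank ∂_3 = (1 − 1) − 0 = 0, and there is no ∂_3, so H_2 ≅ 0.

Hence the Betti numbers are b_0 = 1, b_1 = 1, b_2 = 0.

b_0 = 1, b_1 = 1, b_2 = 0.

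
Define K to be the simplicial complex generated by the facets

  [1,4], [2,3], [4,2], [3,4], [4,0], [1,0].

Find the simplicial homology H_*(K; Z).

H_0 ≅ Z,  H_1 ≅ Z^2.

Fix the vertex order 0 < 1 < 2 < 3 < 4 and write every simplex with vertices in increasing order. Then dim K = 1 and the simplices of K are:

  0-simplices (5): [0], [1], [2], [3], [4]
  1-simplices (6): [0,1], [0,4], [1,4], [2,3], [2,4], [3,4]

giving chain groups C_0 ≅ Z^5, C_1 ≅ Z^6.

∂_1: C_1 → C_0 is given by ∂[p,q] = [q] − [p]. For instance
  ∂[0,4] = [4] − [0].
As a 5×6 matrix over Z this has rank 4, with invariant factors (1,1,1,1).

Now H_k = ker ∂_k / im ∂_{k+1}, so:

  H_0: rank C_0 − rank ∂_1 = 5 − 4 = 1, and the invariant factors of ∂_1 are all 1, so H_0 ≅ Z.
  H_1: rank ker ∂_1 − rank ∂_2 = (6 − 4) − 0 = 2, and there is no ∂_2, so H_1 ≅ Z^2.

As a check, the Euler characteristic is 5 − 6 = -1, which agrees with 1 − 2 = -1.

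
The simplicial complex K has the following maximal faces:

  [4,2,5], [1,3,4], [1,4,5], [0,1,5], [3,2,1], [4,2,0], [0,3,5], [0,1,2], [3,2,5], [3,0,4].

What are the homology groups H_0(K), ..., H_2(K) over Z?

Order the vertices as 0 < 1 < 2 < 3 < 4 < 5. Listing each simplex with vertices in this order, K has dimension 2 with simplices:

  0-simplices (6): [0], [1], [2], [3], [4], [5]
  1-simplices (15): [0,1], [0,2], [0,3], [0,4], [0,5], [1,2], [1,3], [1,4], [1,5], [2,3], [2,4], [2,5], [3,4], [3,5], [4,5]
  2-simplices (10): [0,1,2], [0,1,5], [0,2,4], [0,3,4], [0,3,5], [1,2,3], [1,3,4], [1,4,5], [2,3,5], [2,4,5]

giving chain groups C_0 ≅ Z^6, C_1 ≅ Z^15, C_2 ≅ Z^10.

Boundary ∂_1: C_1 → C_0 sends each edge [p,q] (with p < q) to q − p. For instance
  ∂[0,1] = [1] − [0].
As a 6×15 matrix over Z this has rank 5, with invariant factors (1,1,1,1,1).

The boundary map ∂_2: C_2 → C_1 acts by ∂[p,q,r] = [q,r] − [p,r] + [p,q]. For instance
  ∂[2,3,5] = [3,5] − [2,5] + [2,3],
  ∂[0,2,4] = [2,4] − [0,4] + [0,2].
As a 15×10 matrix over Z this has rank 10, with invariant factors (1,1,1,1,1,1,1,1,1,2).

Now H_k = ker ∂_k / im ∂_{k+1}, so:

  H_0: rank C_0 − rank ∂_1 = 6 − 5 = 1, and the invariant factors of ∂_1 are all 1, so H_0 ≅ Z.
  H_1: rank ker ∂_1 − rank ∂_2 = (15 − 5) − 10 = 0, and ∂_2 has invariant factor 2 > 1, so H_1 ≅ Z/2.
  H_2: rank ker ∂_2 − rank ∂_3 = (10 − 10) − 0 = 0, and there is no ∂_3, so H_2 ≅ 0.

H_0 ≅ Z,  H_1 ≅ Z/2,  H_2 = 0.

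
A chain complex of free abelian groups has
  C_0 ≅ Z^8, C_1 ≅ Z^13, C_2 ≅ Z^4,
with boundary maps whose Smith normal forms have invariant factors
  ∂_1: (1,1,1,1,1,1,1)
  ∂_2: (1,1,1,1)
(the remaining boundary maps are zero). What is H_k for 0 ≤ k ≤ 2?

H_0: b_0 = 8 − 0 − 7 = 1; torsion from ∂_1 factors > 1: none. So H_0 ≅ Z.
H_1: b_1 = 13 − 7 − 4 = 2; torsion from ∂_2 factors > 1: none. So H_1 ≅ Z^2.
H_2: b_2 = 4 − 4 − 0 = 0; torsion from ∂_3 factors > 1: none. So H_2 ≅ 0.

H_0 ≅ Z,  H_1 ≅ Z^2,  H_2 = 0.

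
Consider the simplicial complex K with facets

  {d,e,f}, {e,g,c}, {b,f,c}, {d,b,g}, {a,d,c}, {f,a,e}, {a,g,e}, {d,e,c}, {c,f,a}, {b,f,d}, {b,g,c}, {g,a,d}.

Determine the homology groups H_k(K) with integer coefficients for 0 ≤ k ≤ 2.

We work with the vertex ordering a < b < c < d < e < f < g. The simplices of K, each written with vertices in increasing order, are:

  0-simplices (7): a, b, c, d, e, f, g
  1-simplices (18): ac, ad, ae, af, ag, bc, bd, bf, bg, cd, ce, cf, cg, de, df, dg, ef, eg
  2-simplices (12): acd, acf, adg, aef, aeg, bcf, bcg, bdf, bdg, cde, ceg, def

giving chain groups C_0 ≅ Z^7, C_1 ≅ Z^18, C_2 ≅ Z^12.

Boundary ∂_1: C_1 → C_0 is given by ∂[p,q] = [q] − [p]. For instance
  ∂bc = c − b.
The 7×18 boundary matrix has rank 6 and Smith normal form diag(1,1,1,1,1,1).

The boundary map ∂_2: C_2 → C_1 maps a triangle to the signed sum of its edges. For instance
  ∂bdg = dg − bg + bd,
  ∂aef = ef − af + ae.
This gives a 18×12 integer matrix of rank 12; reducing to Smith normal form yields diagonal entries (1,1,1,1,1,1,1,1,1,1,1,2).

Reading off H_k = ker ∂_k / im ∂_{k+1}:

  H_0: rank C_0 − rank ∂_1 = 7 − 6 = 1, and the invariant factors of ∂_1 are all 1, so H_0 ≅ Z.
  H_1: rank ker ∂_1 − rank ∂_2 = (18 − 6) − 12 = 0, and ∂_2 has invariant factor 2 > 1, so H_1 ≅ Z/2Z.
  H_2: rank ker ∂_2 − rank ∂_3 = (12 − 12) − 0 = 0, and there is no ∂_3, so H_2 ≅ 0.

H_0 ≅ Z,  H_1 ≅ Z/2Z,  H_2 = 0.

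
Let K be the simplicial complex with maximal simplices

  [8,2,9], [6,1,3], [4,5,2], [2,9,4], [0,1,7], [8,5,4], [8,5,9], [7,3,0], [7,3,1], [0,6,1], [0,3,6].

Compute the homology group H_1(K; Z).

H_1 = Z.

Take the total order 0 < 1 < 2 < 3 < 4 < 5 < 6 < 7 < 8 < 9 on the vertex set. Then K (dimension 2) consists of the simplices:

  0-simplices (10): [0], [1], [2], [3], [4], [5], [6], [7], [8], [9]
  1-simplices (19): [0,1], [0,3], [0,6], [0,7], [1,3], [1,6], [1,7], [2,4], [2,5], [2,8], [2,9], [3,6], [3,7], [4,5], [4,8], [4,9], [5,8], [5,9], [8,9]
  2-simplices (11): [0,1,6], [0,1,7], [0,3,6], [0,3,7], [1,3,6], [1,3,7], [2,4,5], [2,4,9], [2,8,9], [4,5,8], [5,8,9]

Hence C_0 ≅ Z^10, C_1 ≅ Z^19, C_2 ≅ Z^11.

Boundary ∂_1: C_1 → C_0 is given by ∂[p,q] = [q] − [p]. For instance
  ∂[4,5] = [5] − [4].
As a 10×19 matrix over Z this has rank 8, with invariant factors (1,1,1,1,1,1,1,1).

∂_2: C_2 → C_1 acts by ∂[p,q,r] = [q,r] − [p,r] + [p,q]. For instance
  ∂[2,8,9] = [8,9] − [2,9] + [2,8],
  ∂[0,1,6] = [1,6] − [0,6] + [0,1].
As a 19×11 matrix over Z this has rank 10, with invariant factors (1,1,1,1,1,1,1,1,1,1).

Now H_k = ker ∂_k / im ∂_{k+1}, so:

  H_1: rank ker ∂_1 − rank ∂_2 = (19 − 8) − 10 = 1, and the invariant factors of ∂_2 are all 1, so H_1 = Z.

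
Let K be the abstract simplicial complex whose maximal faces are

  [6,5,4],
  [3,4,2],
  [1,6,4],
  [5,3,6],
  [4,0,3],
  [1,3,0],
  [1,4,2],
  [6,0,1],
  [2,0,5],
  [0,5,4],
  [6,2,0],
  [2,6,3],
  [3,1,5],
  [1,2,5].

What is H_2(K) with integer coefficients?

H_2 ≅ Z.

Fix the vertex order 0 < 1 < 2 < 3 < 4 < 5 < 6 and write every simplex with vertices in increasing order. Then dim K = 2 and the simplices of K are:

  0-simplices (7): [0], [1], [2], [3], [4], [5], [6]
  1-simplices (21): [0,1], [0,2], [0,3], [0,4], [0,5], [0,6], [1,2], [1,3], [1,4], [1,5], [1,6], [2,3], [2,4], [2,5], [2,6], [3,4], [3,5], [3,6], [4,5], [4,6], [5,6]
  2-simplices (14): [0,1,3], [0,1,6], [0,2,5], [0,2,6], [0,3,4], [0,4,5], [1,2,4], [1,2,5], [1,3,5], [1,4,6], [2,3,4], [2,3,6], [3,5,6], [4,5,6]

so the chain groups are C_0 ≅ Z^7, C_1 ≅ Z^21, C_2 ≅ Z^14.

The boundary map ∂_1: C_1 → C_0 sends each edge [p,q] (with p < q) to q − p.
The 7×21 boundary matrix has rank 6 and Smith normal form diag(1,1,1,1,1,1).

The boundary map ∂_2: C_2 → C_1 acts by ∂[p,q,r] = [q,r] − [p,r] + [p,q]. For instance
  ∂[0,2,6] = [2,6] − [0,6] + [0,2],
  ∂[1,3,5] = [3,5] − [1,5] + [1,3].
As a 21×14 matrix over Z this has rank 13, with invariant factors (1,1,1,1,1,1,1,1,1,1,1,1,1).

Computing H_k = (kernel of ∂_k) / (image of ∂_{k+1}):

  H_2: rank ker ∂_2 − rank ∂_3 = (14 − 13) − 0 = 1, and there is no ∂_3, so H_2 ≅ Z.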